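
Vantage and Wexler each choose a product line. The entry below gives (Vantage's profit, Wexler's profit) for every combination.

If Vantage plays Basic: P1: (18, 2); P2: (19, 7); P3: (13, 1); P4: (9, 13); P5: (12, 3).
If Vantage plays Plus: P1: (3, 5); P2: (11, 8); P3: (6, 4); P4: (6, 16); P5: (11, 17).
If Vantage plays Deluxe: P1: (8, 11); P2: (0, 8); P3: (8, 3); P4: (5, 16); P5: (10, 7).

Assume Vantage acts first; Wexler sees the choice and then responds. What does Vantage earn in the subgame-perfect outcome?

Wexler best-responds to each possible Vantage move:
- Basic: Wexler compares 2, 7, 1, 13, 3 and picks P4; Vantage would get 9.
- Plus: Wexler compares 5, 8, 4, 16, 17 and picks P5; Vantage would get 11.
- Deluxe: Wexler compares 11, 8, 3, 16, 7 and picks P4; Vantage would get 5.
Maximizing over 9, 11, 5, Vantage chooses Plus. Subgame-perfect outcome: (Plus, P5) with payoffs (11, 17).

11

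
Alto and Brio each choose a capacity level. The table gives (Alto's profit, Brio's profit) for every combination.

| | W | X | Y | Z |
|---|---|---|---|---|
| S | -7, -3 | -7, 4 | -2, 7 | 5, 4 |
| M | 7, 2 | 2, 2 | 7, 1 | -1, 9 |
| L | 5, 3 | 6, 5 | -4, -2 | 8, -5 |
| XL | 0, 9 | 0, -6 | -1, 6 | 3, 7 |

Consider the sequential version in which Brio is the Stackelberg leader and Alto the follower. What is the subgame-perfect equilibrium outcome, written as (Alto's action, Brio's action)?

Backward induction with Brio moving first.
- W → Alto plays M (best of -7, 7, 5, 0); Brio gets 2.
- X → Alto plays L (best of -7, 2, 6, 0); Brio gets 5.
- Y → Alto plays M (best of -2, 7, -4, -1); Brio gets 1.
- Z → Alto plays L (best of 5, -1, 8, 3); Brio gets -5.
Among 2, 5, 1, -5, the best is 5 at X. Subgame-perfect outcome: (L, X) with payoffs (6, 5).

(L, X)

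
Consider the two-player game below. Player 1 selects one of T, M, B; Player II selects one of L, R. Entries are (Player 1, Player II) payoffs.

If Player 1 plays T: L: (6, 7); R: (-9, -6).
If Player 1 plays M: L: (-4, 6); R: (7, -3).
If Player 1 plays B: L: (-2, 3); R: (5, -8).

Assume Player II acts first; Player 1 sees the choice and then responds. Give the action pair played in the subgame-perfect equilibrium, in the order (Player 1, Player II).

Solve by backward induction (Player II leads).
- L: BR = T, leader payoff 7.
- R: BR = M, leader payoff -3.
Maximizing over 7, -3, Player II chooses L. Subgame-perfect outcome: (T, L) with payoffs (6, 7).

(T, L)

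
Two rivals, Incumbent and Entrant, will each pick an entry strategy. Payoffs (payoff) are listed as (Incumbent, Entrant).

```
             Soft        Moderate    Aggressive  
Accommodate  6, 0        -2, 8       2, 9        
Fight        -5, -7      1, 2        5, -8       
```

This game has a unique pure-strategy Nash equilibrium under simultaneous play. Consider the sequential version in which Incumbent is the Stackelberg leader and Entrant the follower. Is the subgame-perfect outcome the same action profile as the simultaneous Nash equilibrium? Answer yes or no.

Solve by backward induction (Incumbent leads).
- Accommodate → Entrant plays Aggressive (best of 0, 8, 9); Incumbent gets 2.
- Fight → Entrant plays Moderate (best of -7, 2, -8); Incumbent gets 1.
Incumbent's induced payoffs are 2, 1, so Incumbent commits to Accommodate. Subgame-perfect outcome: (Accommodate, Aggressive) with payoffs (2, 9).
For the simultaneous game, intersect best replies.
Incumbent's best replies: Soft→Accommodate; Moderate→Fight; Aggressive→Fight.
Entrant's best replies: Accommodate→Aggressive; Fight→Moderate.
The unique mutual best reply is (Fight, Moderate), giving (1, 2).
Sequential outcome (Accommodate, Aggressive) differs from the Nash profile (Fight, Moderate).

no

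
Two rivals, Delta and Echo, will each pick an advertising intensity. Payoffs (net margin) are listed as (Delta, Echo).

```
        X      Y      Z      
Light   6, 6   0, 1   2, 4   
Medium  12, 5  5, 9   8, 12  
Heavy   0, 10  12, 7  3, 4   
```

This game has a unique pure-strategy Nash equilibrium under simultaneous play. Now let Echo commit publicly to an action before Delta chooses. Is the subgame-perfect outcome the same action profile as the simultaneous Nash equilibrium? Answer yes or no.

Solve by backward induction (Echo leads).
- X: BR = Medium, leader payoff 5.
- Y: BR = Heavy, leader payoff 7.
- Z: BR = Medium, leader payoff 12.
Among 5, 7, 12, the best is 12 at Z. Subgame-perfect outcome: (Medium, Z) with payoffs (8, 12).
For the simultaneous game, intersect best replies.
Delta's best replies: X→Medium; Y→Heavy; Z→Medium.
Echo's best replies: Light→X; Medium→Z; Heavy→X.
The unique mutual best reply is (Medium, Z), giving (8, 12).
Sequential outcome (Medium, Z) coincides with the Nash profile (Medium, Z).

yes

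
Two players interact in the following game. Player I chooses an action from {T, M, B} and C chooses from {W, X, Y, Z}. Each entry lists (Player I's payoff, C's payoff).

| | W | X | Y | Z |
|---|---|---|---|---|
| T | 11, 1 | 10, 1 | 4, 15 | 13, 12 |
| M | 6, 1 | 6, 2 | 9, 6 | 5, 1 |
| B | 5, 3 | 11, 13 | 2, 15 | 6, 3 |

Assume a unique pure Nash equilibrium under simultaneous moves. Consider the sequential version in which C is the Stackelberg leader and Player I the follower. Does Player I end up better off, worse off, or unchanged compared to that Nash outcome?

better off

Work backward from Player I's decision.
- W → Player I plays T (best of 11, 6, 5); C gets 1.
- X → Player I plays B (best of 10, 6, 11); C gets 13.
- Y → Player I plays M (best of 4, 9, 2); C gets 6.
- Z → Player I plays T (best of 13, 5, 6); C gets 12.
C's induced payoffs are 1, 13, 6, 12, so C commits to X. Subgame-perfect outcome: (B, X) with payoffs (11, 13).
Now find the simultaneous Nash equilibrium.
Player I's best replies: W→T; X→B; Y→M; Z→T.
C's best replies: T→Y; M→Y; B→Y.
Only (M, Y) has each player best-responding; Nash payoffs (9, 6).
Player I earns 11 sequentially versus 9 at the Nash outcome: better off.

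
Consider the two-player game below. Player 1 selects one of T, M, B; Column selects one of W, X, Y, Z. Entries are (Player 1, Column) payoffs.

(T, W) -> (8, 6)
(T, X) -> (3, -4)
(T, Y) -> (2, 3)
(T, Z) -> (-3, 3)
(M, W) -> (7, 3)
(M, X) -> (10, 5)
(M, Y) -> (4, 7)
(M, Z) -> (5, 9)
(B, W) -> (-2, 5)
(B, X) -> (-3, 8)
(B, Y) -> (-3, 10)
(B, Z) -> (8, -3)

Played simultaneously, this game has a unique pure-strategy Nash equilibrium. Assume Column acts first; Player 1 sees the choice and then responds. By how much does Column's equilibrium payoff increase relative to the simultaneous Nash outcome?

1

Backward induction with Column moving first.
- W → Player 1 plays T (best of 8, 7, -2); Column gets 6.
- X → Player 1 plays M (best of 3, 10, -3); Column gets 5.
- Y → Player 1 plays M (best of 2, 4, -3); Column gets 7.
- Z → Player 1 plays B (best of -3, 5, 8); Column gets -3.
Among 6, 5, 7, -3, the best is 7 at Y. Subgame-perfect outcome: (M, Y) with payoffs (4, 7).
For the simultaneous game, intersect best replies.
Player 1's best replies: W→T; X→M; Y→M; Z→B.
Column's best replies: T→W; M→Z; B→Y.
The unique mutual best reply is (T, W), giving (8, 6).
Column's commitment gain: 7 − 6 = 1.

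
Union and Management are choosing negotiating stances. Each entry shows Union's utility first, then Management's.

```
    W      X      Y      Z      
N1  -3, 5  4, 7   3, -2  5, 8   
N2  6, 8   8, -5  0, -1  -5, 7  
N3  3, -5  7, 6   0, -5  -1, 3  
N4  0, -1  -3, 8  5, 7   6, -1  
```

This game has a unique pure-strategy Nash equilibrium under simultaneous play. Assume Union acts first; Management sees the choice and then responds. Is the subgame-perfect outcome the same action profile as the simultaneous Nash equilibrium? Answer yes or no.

Backward induction with Union moving first.
- N1: Management compares 5, 7, -2, 8 and picks Z; Union would get 5.
- N2: Management compares 8, -5, -1, 7 and picks W; Union would get 6.
- N3: Management compares -5, 6, -5, 3 and picks X; Union would get 7.
- N4: Management compares -1, 8, 7, -1 and picks X; Union would get -3.
Union's induced payoffs are 5, 6, 7, -3, so Union commits to N3. Subgame-perfect outcome: (N3, X) with payoffs (7, 6).
Now find the simultaneous Nash equilibrium.
Union's best replies: W→N2; X→N2; Y→N4; Z→N4.
Management's best replies: N1→Z; N2→W; N3→X; N4→X.
The unique mutual best reply is (N2, W), giving (6, 8).
Sequential outcome (N3, X) differs from the Nash profile (N2, W).

no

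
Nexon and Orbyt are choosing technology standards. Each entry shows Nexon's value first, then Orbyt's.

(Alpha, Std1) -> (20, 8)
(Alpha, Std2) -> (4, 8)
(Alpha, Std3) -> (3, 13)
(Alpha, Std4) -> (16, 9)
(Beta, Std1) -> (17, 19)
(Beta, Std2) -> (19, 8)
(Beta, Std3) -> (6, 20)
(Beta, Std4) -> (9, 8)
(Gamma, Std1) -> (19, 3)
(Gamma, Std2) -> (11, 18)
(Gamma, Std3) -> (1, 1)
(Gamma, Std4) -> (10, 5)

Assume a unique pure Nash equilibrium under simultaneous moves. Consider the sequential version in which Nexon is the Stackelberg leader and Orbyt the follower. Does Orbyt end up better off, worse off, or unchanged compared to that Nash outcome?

worse off

Backward induction with Nexon moving first.
- Alpha → Orbyt plays Std3 (best of 8, 8, 13, 9); Nexon gets 3.
- Beta → Orbyt plays Std3 (best of 19, 8, 20, 8); Nexon gets 6.
- Gamma → Orbyt plays Std2 (best of 3, 18, 1, 5); Nexon gets 11.
Among 3, 6, 11, the best is 11 at Gamma. Subgame-perfect outcome: (Gamma, Std2) with payoffs (11, 18).
Now find the simultaneous Nash equilibrium.
Nexon's best replies: Std1→Alpha; Std2→Beta; Std3→Beta; Std4→Alpha.
Orbyt's best replies: Alpha→Std3; Beta→Std3; Gamma→Std2.
Only (Beta, Std3) has each player best-responding; Nash payoffs (6, 20).
Orbyt earns 18 sequentially versus 20 at the Nash outcome: worse off.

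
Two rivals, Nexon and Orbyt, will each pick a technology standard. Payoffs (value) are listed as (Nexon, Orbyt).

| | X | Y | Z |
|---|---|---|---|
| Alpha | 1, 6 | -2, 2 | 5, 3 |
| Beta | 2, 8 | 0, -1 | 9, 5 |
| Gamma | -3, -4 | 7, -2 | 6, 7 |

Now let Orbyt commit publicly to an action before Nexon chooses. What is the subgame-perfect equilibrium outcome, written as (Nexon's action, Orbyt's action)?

Backward induction with Orbyt moving first.
- X: Nexon compares 1, 2, -3 and picks Beta; Orbyt would get 8.
- Y: Nexon compares -2, 0, 7 and picks Gamma; Orbyt would get -2.
- Z: Nexon compares 5, 9, 6 and picks Beta; Orbyt would get 5.
Maximizing over 8, -2, 5, Orbyt chooses X. Subgame-perfect outcome: (Beta, X) with payoffs (2, 8).

(Beta, X)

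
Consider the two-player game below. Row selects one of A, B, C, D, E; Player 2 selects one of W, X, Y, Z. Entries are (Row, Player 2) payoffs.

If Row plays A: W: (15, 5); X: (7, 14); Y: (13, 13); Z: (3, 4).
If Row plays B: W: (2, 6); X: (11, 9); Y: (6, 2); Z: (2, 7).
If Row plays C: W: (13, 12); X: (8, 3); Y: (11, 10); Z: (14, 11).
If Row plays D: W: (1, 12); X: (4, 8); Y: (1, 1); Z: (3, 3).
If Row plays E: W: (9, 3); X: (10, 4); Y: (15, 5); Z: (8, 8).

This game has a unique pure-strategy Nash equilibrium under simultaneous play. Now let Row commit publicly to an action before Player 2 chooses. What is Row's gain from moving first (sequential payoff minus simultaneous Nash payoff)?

2

Player 2 best-responds to each possible Row move:
- A: Player 2 compares 5, 14, 13, 4 and picks X; Row would get 7.
- B: Player 2 compares 6, 9, 2, 7 and picks X; Row would get 11.
- C: Player 2 compares 12, 3, 10, 11 and picks W; Row would get 13.
- D: Player 2 compares 12, 8, 1, 3 and picks W; Row would get 1.
- E: Player 2 compares 3, 4, 5, 8 and picks Z; Row would get 8.
Row's induced payoffs are 7, 11, 13, 1, 8, so Row commits to C. Subgame-perfect outcome: (C, W) with payoffs (13, 12).
For the simultaneous game, intersect best replies.
Row's best replies: W→A; X→B; Y→E; Z→C.
Player 2's best replies: A→X; B→X; C→W; D→W; E→Z.
Only (B, X) has each player best-responding; Nash payoffs (11, 9).
Row's commitment gain: 13 − 11 = 2.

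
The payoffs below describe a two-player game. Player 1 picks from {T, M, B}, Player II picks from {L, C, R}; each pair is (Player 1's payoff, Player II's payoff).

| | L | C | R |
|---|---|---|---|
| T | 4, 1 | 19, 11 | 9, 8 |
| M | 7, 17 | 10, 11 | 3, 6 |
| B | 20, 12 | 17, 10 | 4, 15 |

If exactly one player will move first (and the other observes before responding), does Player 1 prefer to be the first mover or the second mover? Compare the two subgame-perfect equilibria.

second

If Player 1 leads: Player II's best replies are T→C, M→L, B→R; Player 1's induced payoffs 19, 7, 4; outcome (T, C), payoffs (19, 11).
If Player II leads: Player 1's best replies are L→B, C→T, R→T; Player II's induced payoffs 12, 11, 8; outcome (B, L), payoffs (20, 12).
Player 1 gets 19 moving first and 20 moving second, so Player 1 prefers to move second.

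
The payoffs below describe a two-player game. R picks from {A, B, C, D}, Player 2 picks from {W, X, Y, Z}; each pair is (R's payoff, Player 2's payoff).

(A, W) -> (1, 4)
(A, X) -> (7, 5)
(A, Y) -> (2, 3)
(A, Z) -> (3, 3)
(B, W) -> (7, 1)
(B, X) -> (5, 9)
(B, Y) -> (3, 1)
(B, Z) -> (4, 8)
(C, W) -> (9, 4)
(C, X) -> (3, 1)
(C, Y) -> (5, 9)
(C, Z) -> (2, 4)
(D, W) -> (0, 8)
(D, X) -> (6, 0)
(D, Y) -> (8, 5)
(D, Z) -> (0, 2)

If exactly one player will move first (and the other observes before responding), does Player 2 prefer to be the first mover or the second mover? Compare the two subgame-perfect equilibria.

If R leads: Player 2's best replies are A→X, B→X, C→Y, D→W; R's induced payoffs 7, 5, 5, 0; outcome (A, X), payoffs (7, 5).
If Player 2 leads: R's best replies are W→C, X→A, Y→D, Z→B; Player 2's induced payoffs 4, 5, 5, 8; outcome (B, Z), payoffs (4, 8).
Player 2 gets 8 moving first and 5 moving second, so Player 2 prefers to move first.

first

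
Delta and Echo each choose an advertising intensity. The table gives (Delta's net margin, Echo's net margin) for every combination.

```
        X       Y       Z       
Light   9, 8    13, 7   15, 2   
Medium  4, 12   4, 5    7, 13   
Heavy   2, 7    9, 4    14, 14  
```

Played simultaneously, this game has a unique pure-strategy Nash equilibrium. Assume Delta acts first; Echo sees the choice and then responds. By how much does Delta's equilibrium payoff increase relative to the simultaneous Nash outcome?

5

Solve by backward induction (Delta leads).
- Light: Echo compares 8, 7, 2 and picks X; Delta would get 9.
- Medium: Echo compares 12, 5, 13 and picks Z; Delta would get 7.
- Heavy: Echo compares 7, 4, 14 and picks Z; Delta would get 14.
Maximizing over 9, 7, 14, Delta chooses Heavy. Subgame-perfect outcome: (Heavy, Z) with payoffs (14, 14).
Under simultaneous play:
Delta's best replies: X→Light; Y→Light; Z→Light.
Echo's best replies: Light→X; Medium→Z; Heavy→Z.
The unique mutual best reply is (Light, X), giving (9, 8).
Delta's commitment gain: 14 − 9 = 5.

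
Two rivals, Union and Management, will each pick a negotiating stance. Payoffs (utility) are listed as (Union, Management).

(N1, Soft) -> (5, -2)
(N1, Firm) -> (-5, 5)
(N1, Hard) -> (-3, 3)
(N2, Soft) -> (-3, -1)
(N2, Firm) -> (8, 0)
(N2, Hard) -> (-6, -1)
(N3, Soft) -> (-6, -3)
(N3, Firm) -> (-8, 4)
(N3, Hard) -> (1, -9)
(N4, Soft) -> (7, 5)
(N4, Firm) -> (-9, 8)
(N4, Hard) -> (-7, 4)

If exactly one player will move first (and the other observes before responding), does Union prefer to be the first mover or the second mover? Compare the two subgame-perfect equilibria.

If Union leads: Management's best replies are N1→Firm, N2→Firm, N3→Firm, N4→Firm; Union's induced payoffs -5, 8, -8, -9; outcome (N2, Firm), payoffs (8, 0).
If Management leads: Union's best replies are Soft→N4, Firm→N2, Hard→N3; Management's induced payoffs 5, 0, -9; outcome (N4, Soft), payoffs (7, 5).
Union gets 8 moving first and 7 moving second, so Union prefers to move first.

first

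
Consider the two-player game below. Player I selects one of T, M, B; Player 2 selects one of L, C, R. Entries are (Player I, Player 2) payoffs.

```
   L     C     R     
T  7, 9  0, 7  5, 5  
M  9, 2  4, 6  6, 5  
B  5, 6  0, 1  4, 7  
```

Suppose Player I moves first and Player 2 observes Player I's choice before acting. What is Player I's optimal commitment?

Player 2 best-responds to each possible Player I move:
- T: BR = L, leader payoff 7.
- M: BR = C, leader payoff 4.
- B: BR = R, leader payoff 4.
Maximizing over 7, 4, 4, Player I chooses T. Subgame-perfect outcome: (T, L) with payoffs (7, 9).

T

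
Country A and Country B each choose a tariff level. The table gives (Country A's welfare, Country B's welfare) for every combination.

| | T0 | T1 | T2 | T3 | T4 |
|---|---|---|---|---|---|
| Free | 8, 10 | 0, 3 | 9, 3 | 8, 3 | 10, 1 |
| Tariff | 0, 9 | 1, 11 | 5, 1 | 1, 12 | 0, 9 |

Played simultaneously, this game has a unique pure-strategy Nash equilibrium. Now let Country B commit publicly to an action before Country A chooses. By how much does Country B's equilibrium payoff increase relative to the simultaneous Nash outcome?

1

Solve by backward induction (Country B leads).
- T0: BR = Free, leader payoff 10.
- T1: BR = Tariff, leader payoff 11.
- T2: BR = Free, leader payoff 3.
- T3: BR = Free, leader payoff 3.
- T4: BR = Free, leader payoff 1.
Country B's induced payoffs are 10, 11, 3, 3, 1, so Country B commits to T1. Subgame-perfect outcome: (Tariff, T1) with payoffs (1, 11).
For the simultaneous game, intersect best replies.
Country A's best replies: T0→Free; T1→Tariff; T2→Free; T3→Free; T4→Free.
Country B's best replies: Free→T0; Tariff→T3.
The unique mutual best reply is (Free, T0), giving (8, 10).
Country B's commitment gain: 11 − 10 = 1.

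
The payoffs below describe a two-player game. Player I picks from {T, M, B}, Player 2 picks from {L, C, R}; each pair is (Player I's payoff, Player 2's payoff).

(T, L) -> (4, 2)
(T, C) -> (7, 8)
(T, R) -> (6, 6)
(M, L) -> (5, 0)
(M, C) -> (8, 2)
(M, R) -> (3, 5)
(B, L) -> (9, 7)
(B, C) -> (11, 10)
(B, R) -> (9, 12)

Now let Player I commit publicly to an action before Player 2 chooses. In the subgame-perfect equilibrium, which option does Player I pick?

B

Backward induction with Player I moving first.
- T: Player 2 compares 2, 8, 6 and picks C; Player I would get 7.
- M: Player 2 compares 0, 2, 5 and picks R; Player I would get 3.
- B: Player 2 compares 7, 10, 12 and picks R; Player I would get 9.
Player I's induced payoffs are 7, 3, 9, so Player I commits to B. Subgame-perfect outcome: (B, R) with payoffs (9, 12).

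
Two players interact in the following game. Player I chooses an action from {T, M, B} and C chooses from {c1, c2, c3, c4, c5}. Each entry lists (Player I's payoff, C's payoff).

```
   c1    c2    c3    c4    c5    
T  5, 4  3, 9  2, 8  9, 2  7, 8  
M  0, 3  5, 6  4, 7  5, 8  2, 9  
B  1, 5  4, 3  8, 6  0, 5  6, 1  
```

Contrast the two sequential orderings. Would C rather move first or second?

If Player I leads: C's best replies are T→c2, M→c5, B→c3; Player I's induced payoffs 3, 2, 8; outcome (B, c3), payoffs (8, 6).
If C leads: Player I's best replies are c1→T, c2→M, c3→B, c4→T, c5→T; C's induced payoffs 4, 6, 6, 2, 8; outcome (T, c5), payoffs (7, 8).
C gets 8 moving first and 6 moving second, so C prefers to move first.

first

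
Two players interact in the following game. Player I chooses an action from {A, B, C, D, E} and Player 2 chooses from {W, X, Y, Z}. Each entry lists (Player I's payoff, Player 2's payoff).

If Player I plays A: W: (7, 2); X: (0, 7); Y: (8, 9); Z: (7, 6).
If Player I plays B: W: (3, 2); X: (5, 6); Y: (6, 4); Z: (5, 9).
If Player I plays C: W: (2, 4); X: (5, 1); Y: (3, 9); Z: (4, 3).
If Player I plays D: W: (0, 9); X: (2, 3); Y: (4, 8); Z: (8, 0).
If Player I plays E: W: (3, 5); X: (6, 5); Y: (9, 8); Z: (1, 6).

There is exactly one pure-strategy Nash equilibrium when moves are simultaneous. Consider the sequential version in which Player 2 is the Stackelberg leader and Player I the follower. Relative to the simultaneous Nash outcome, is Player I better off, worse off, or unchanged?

Player I best-responds to each possible Player 2 move:
- W → Player I plays A (best of 7, 3, 2, 0, 3); Player 2 gets 2.
- X → Player I plays E (best of 0, 5, 5, 2, 6); Player 2 gets 5.
- Y → Player I plays E (best of 8, 6, 3, 4, 9); Player 2 gets 8.
- Z → Player I plays D (best of 7, 5, 4, 8, 1); Player 2 gets 0.
Player 2's induced payoffs are 2, 5, 8, 0, so Player 2 commits to Y. Subgame-perfect outcome: (E, Y) with payoffs (9, 8).
Now find the simultaneous Nash equilibrium.
Player I's best replies: W→A; X→E; Y→E; Z→D.
Player 2's best replies: A→Y; B→Z; C→Y; D→W; E→Y.
Only (E, Y) has each player best-responding; Nash payoffs (9, 8).
Player I earns 9 sequentially versus 9 at the Nash outcome: unchanged.

unchanged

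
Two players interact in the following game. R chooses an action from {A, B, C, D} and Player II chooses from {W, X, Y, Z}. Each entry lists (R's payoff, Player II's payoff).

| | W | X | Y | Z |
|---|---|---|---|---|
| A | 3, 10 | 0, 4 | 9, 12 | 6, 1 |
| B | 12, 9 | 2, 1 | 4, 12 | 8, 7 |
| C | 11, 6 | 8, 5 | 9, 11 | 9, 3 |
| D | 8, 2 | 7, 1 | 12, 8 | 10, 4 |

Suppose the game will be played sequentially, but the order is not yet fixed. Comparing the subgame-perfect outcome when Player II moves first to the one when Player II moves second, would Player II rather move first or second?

first

If R leads: Player II's best replies are A→Y, B→Y, C→Y, D→Y; R's induced payoffs 9, 4, 9, 12; outcome (D, Y), payoffs (12, 8).
If Player II leads: R's best replies are W→B, X→C, Y→D, Z→D; Player II's induced payoffs 9, 5, 8, 4; outcome (B, W), payoffs (12, 9).
Player II gets 9 moving first and 8 moving second, so Player II prefers to move first.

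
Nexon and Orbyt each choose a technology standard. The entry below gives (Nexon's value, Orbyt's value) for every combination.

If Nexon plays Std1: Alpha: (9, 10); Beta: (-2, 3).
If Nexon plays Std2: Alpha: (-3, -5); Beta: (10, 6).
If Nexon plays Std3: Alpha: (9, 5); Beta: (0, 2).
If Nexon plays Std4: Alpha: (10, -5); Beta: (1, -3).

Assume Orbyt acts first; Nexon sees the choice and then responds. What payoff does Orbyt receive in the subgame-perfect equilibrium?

6

Work backward from Nexon's decision.
- Alpha: BR = Std4, leader payoff -5.
- Beta: BR = Std2, leader payoff 6.
Among -5, 6, the best is 6 at Beta. Subgame-perfect outcome: (Std2, Beta) with payoffs (10, 6).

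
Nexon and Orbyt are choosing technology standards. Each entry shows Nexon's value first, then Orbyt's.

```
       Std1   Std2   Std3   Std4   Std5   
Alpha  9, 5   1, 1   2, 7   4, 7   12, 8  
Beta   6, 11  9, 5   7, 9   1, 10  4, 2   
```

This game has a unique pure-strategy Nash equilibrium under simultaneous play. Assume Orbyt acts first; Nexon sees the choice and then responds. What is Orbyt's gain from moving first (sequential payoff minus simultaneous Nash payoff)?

1

Work backward from Nexon's decision.
- Std1 → Nexon plays Alpha (best of 9, 6); Orbyt gets 5.
- Std2 → Nexon plays Beta (best of 1, 9); Orbyt gets 5.
- Std3 → Nexon plays Beta (best of 2, 7); Orbyt gets 9.
- Std4 → Nexon plays Alpha (best of 4, 1); Orbyt gets 7.
- Std5 → Nexon plays Alpha (best of 12, 4); Orbyt gets 8.
Orbyt's induced payoffs are 5, 5, 9, 7, 8, so Orbyt commits to Std3. Subgame-perfect outcome: (Beta, Std3) with payoffs (7, 9).
Now find the simultaneous Nash equilibrium.
Nexon's best replies: Std1→Alpha; Std2→Beta; Std3→Beta; Std4→Alpha; Std5→Alpha.
Orbyt's best replies: Alpha→Std5; Beta→Std1.
The unique mutual best reply is (Alpha, Std5), giving (12, 8).
Orbyt's commitment gain: 9 − 8 = 1.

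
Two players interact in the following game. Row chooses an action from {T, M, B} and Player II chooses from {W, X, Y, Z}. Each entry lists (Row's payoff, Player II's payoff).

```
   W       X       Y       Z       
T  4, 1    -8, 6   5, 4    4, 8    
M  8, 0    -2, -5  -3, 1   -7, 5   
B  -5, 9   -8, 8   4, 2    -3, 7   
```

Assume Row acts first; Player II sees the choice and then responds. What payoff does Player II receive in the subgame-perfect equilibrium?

8

Work backward from Player II's decision.
- T: Player II compares 1, 6, 4, 8 and picks Z; Row would get 4.
- M: Player II compares 0, -5, 1, 5 and picks Z; Row would get -7.
- B: Player II compares 9, 8, 2, 7 and picks W; Row would get -5.
Among 4, -7, -5, the best is 4 at T. Subgame-perfect outcome: (T, Z) with payoffs (4, 8).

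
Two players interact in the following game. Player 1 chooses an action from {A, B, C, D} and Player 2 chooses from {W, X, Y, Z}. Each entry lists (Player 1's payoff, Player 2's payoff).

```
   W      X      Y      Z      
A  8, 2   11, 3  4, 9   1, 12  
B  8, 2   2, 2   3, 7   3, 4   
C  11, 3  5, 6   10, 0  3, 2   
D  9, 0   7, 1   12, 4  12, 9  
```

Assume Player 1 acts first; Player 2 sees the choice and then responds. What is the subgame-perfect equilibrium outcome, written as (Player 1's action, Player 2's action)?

(D, Z)

Backward induction with Player 1 moving first.
- A → Player 2 plays Z (best of 2, 3, 9, 12); Player 1 gets 1.
- B → Player 2 plays Y (best of 2, 2, 7, 4); Player 1 gets 3.
- C → Player 2 plays X (best of 3, 6, 0, 2); Player 1 gets 5.
- D → Player 2 plays Z (best of 0, 1, 4, 9); Player 1 gets 12.
Among 1, 3, 5, 12, the best is 12 at D. Subgame-perfect outcome: (D, Z) with payoffs (12, 9).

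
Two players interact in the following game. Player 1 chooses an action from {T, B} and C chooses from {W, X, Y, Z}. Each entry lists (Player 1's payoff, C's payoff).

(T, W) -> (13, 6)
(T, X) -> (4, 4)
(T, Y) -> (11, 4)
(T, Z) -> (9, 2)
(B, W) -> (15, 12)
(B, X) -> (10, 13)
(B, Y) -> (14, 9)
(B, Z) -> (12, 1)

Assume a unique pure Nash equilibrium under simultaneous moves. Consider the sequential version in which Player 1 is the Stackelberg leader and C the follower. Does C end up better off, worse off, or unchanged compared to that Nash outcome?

worse off

C best-responds to each possible Player 1 move:
- T → C plays W (best of 6, 4, 4, 2); Player 1 gets 13.
- B → C plays X (best of 12, 13, 9, 1); Player 1 gets 10.
Player 1's induced payoffs are 13, 10, so Player 1 commits to T. Subgame-perfect outcome: (T, W) with payoffs (13, 6).
Now find the simultaneous Nash equilibrium.
Player 1's best replies: W→B; X→B; Y→B; Z→B.
C's best replies: T→W; B→X.
Only (B, X) has each player best-responding; Nash payoffs (10, 13).
C earns 6 sequentially versus 13 at the Nash outcome: worse off.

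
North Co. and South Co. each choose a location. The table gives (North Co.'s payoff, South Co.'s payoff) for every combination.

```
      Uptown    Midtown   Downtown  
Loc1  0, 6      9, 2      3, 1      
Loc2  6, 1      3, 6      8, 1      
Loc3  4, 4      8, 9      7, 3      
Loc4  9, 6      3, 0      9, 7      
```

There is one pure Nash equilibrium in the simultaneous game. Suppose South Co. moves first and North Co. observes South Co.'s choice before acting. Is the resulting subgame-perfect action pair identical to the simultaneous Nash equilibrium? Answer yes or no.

yes

North Co. best-responds to each possible South Co. move:
- Uptown: BR = Loc4, leader payoff 6.
- Midtown: BR = Loc1, leader payoff 2.
- Downtown: BR = Loc4, leader payoff 7.
Maximizing over 6, 2, 7, South Co. chooses Downtown. Subgame-perfect outcome: (Loc4, Downtown) with payoffs (9, 7).
Under simultaneous play:
North Co.'s best replies: Uptown→Loc4; Midtown→Loc1; Downtown→Loc4.
South Co.'s best replies: Loc1→Uptown; Loc2→Midtown; Loc3→Midtown; Loc4→Downtown.
Only (Loc4, Downtown) has each player best-responding; Nash payoffs (9, 7).
Sequential outcome (Loc4, Downtown) coincides with the Nash profile (Loc4, Downtown).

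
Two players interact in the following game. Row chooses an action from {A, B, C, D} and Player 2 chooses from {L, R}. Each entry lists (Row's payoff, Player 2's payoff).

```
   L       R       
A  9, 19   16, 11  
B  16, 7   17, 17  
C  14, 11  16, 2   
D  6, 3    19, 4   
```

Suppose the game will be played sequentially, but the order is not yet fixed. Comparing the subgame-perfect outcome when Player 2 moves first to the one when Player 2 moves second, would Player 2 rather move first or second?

first

If Row leads: Player 2's best replies are A→L, B→R, C→L, D→R; Row's induced payoffs 9, 17, 14, 19; outcome (D, R), payoffs (19, 4).
If Player 2 leads: Row's best replies are L→B, R→D; Player 2's induced payoffs 7, 4; outcome (B, L), payoffs (16, 7).
Player 2 gets 7 moving first and 4 moving second, so Player 2 prefers to move first.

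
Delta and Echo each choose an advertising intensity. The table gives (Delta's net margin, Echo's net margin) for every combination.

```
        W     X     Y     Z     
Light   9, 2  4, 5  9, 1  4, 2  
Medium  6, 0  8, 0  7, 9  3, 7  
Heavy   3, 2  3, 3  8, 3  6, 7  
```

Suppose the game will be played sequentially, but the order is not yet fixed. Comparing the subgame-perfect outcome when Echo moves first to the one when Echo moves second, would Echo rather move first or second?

If Delta leads: Echo's best replies are Light→X, Medium→Y, Heavy→Z; Delta's induced payoffs 4, 7, 6; outcome (Medium, Y), payoffs (7, 9).
If Echo leads: Delta's best replies are W→Light, X→Medium, Y→Light, Z→Heavy; Echo's induced payoffs 2, 0, 1, 7; outcome (Heavy, Z), payoffs (6, 7).
Echo gets 7 moving first and 9 moving second, so Echo prefers to move second.

second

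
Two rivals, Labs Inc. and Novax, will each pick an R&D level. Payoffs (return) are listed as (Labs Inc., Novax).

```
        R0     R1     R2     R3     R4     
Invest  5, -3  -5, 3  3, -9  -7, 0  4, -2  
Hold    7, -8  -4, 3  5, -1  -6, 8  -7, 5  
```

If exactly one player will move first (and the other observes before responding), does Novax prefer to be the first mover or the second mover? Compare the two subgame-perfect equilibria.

If Labs Inc. leads: Novax's best replies are Invest→R1, Hold→R3; Labs Inc.'s induced payoffs -5, -6; outcome (Invest, R1), payoffs (-5, 3).
If Novax leads: Labs Inc.'s best replies are R0→Hold, R1→Hold, R2→Hold, R3→Hold, R4→Invest; Novax's induced payoffs -8, 3, -1, 8, -2; outcome (Hold, R3), payoffs (-6, 8).
Novax gets 8 moving first and 3 moving second, so Novax prefers to move first.

first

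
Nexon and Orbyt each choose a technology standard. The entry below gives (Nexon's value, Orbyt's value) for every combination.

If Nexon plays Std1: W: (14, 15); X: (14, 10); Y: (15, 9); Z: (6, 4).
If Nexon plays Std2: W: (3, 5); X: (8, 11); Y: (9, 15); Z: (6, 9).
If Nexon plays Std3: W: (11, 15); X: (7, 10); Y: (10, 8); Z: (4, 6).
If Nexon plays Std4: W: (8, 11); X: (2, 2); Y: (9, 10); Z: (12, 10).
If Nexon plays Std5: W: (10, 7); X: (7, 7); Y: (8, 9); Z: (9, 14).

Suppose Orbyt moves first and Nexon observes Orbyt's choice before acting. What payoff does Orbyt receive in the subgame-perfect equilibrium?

15

Work backward from Nexon's decision.
- W: BR = Std1, leader payoff 15.
- X: BR = Std1, leader payoff 10.
- Y: BR = Std1, leader payoff 9.
- Z: BR = Std4, leader payoff 10.
Maximizing over 15, 10, 9, 10, Orbyt chooses W. Subgame-perfect outcome: (Std1, W) with payoffs (14, 15).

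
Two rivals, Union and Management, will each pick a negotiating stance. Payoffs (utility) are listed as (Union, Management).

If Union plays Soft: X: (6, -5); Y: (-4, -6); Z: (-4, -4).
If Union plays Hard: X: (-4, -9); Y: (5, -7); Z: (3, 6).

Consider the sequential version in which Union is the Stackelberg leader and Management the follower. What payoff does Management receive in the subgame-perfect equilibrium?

6

Solve by backward induction (Union leads).
- Soft → Management plays Z (best of -5, -6, -4); Union gets -4.
- Hard → Management plays Z (best of -9, -7, 6); Union gets 3.
Among -4, 3, the best is 3 at Hard. Subgame-perfect outcome: (Hard, Z) with payoffs (3, 6).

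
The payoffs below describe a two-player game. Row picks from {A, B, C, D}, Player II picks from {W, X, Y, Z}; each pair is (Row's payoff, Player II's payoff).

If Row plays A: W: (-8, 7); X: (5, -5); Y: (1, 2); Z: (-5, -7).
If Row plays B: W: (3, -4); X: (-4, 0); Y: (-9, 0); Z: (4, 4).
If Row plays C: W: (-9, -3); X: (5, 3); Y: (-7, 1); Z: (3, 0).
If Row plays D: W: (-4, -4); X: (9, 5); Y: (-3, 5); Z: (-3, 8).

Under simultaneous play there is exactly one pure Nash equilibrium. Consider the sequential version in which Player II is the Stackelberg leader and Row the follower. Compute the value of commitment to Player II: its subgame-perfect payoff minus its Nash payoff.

Backward induction with Player II moving first.
- W: BR = B, leader payoff -4.
- X: BR = D, leader payoff 5.
- Y: BR = A, leader payoff 2.
- Z: BR = B, leader payoff 4.
Maximizing over -4, 5, 2, 4, Player II chooses X. Subgame-perfect outcome: (D, X) with payoffs (9, 5).
Under simultaneous play:
Row's best replies: W→B; X→D; Y→A; Z→B.
Player II's best replies: A→W; B→Z; C→X; D→Z.
Only (B, Z) has each player best-responding; Nash payoffs (4, 4).
Player II's commitment gain: 5 − 4 = 1.

1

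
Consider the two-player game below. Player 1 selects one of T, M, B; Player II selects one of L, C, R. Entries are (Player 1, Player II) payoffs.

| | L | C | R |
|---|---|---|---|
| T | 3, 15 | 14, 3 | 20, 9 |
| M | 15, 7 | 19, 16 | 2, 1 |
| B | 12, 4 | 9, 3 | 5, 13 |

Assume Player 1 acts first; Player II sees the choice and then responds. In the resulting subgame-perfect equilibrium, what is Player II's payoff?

16

Backward induction with Player 1 moving first.
- T: BR = L, leader payoff 3.
- M: BR = C, leader payoff 19.
- B: BR = R, leader payoff 5.
Player 1's induced payoffs are 3, 19, 5, so Player 1 commits to M. Subgame-perfect outcome: (M, C) with payoffs (19, 16).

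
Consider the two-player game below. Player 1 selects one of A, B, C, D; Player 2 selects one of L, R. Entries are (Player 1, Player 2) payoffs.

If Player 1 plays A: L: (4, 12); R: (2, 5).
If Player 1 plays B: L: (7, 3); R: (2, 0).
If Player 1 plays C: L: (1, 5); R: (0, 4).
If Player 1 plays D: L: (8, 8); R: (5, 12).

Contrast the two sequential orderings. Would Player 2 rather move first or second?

first

If Player 1 leads: Player 2's best replies are A→L, B→L, C→L, D→R; Player 1's induced payoffs 4, 7, 1, 5; outcome (B, L), payoffs (7, 3).
If Player 2 leads: Player 1's best replies are L→D, R→D; Player 2's induced payoffs 8, 12; outcome (D, R), payoffs (5, 12).
Player 2 gets 12 moving first and 3 moving second, so Player 2 prefers to move first.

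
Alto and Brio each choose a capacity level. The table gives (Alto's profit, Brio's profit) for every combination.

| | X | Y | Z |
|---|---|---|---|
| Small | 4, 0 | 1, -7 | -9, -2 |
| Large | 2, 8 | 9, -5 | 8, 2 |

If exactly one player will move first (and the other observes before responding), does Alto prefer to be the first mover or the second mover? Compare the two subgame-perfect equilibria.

second

If Alto leads: Brio's best replies are Small→X, Large→X; Alto's induced payoffs 4, 2; outcome (Small, X), payoffs (4, 0).
If Brio leads: Alto's best replies are X→Small, Y→Large, Z→Large; Brio's induced payoffs 0, -5, 2; outcome (Large, Z), payoffs (8, 2).
Alto gets 4 moving first and 8 moving second, so Alto prefers to move second.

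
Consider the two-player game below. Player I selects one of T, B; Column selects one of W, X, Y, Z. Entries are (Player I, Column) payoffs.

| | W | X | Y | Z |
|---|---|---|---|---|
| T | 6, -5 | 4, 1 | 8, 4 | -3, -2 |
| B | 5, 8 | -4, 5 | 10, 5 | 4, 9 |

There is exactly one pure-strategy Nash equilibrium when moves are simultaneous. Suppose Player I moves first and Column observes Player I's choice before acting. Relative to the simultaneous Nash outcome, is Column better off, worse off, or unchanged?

worse off

Backward induction with Player I moving first.
- T → Column plays Y (best of -5, 1, 4, -2); Player I gets 8.
- B → Column plays Z (best of 8, 5, 5, 9); Player I gets 4.
Maximizing over 8, 4, Player I chooses T. Subgame-perfect outcome: (T, Y) with payoffs (8, 4).
Now find the simultaneous Nash equilibrium.
Player I's best replies: W→T; X→T; Y→B; Z→B.
Column's best replies: T→Y; B→Z.
The unique mutual best reply is (B, Z), giving (4, 9).
Column earns 4 sequentially versus 9 at the Nash outcome: worse off.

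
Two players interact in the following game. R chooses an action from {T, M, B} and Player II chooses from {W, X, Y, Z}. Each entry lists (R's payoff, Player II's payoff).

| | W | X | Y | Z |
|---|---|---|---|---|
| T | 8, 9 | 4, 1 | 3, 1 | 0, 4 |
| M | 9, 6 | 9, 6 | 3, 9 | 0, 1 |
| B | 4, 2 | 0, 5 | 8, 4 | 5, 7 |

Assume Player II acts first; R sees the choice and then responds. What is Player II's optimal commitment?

Z

Work backward from R's decision.
- W: R compares 8, 9, 4 and picks M; Player II would get 6.
- X: R compares 4, 9, 0 and picks M; Player II would get 6.
- Y: R compares 3, 3, 8 and picks B; Player II would get 4.
- Z: R compares 0, 0, 5 and picks B; Player II would get 7.
Player II's induced payoffs are 6, 6, 4, 7, so Player II commits to Z. Subgame-perfect outcome: (B, Z) with payoffs (5, 7).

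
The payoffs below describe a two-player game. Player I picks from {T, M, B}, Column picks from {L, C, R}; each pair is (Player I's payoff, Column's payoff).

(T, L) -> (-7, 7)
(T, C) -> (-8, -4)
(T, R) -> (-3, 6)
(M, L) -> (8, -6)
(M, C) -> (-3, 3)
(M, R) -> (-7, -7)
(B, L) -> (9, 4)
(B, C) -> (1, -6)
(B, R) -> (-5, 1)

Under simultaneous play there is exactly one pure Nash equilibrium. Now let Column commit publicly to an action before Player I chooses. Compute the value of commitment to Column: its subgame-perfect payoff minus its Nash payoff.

2

Solve by backward induction (Column leads).
- L: Player I compares -7, 8, 9 and picks B; Column would get 4.
- C: Player I compares -8, -3, 1 and picks B; Column would get -6.
- R: Player I compares -3, -7, -5 and picks T; Column would get 6.
Among 4, -6, 6, the best is 6 at R. Subgame-perfect outcome: (T, R) with payoffs (-3, 6).
For the simultaneous game, intersect best replies.
Player I's best replies: L→B; C→B; R→T.
Column's best replies: T→L; M→C; B→L.
Only (B, L) has each player best-responding; Nash payoffs (9, 4).
Column's commitment gain: 6 − 4 = 2.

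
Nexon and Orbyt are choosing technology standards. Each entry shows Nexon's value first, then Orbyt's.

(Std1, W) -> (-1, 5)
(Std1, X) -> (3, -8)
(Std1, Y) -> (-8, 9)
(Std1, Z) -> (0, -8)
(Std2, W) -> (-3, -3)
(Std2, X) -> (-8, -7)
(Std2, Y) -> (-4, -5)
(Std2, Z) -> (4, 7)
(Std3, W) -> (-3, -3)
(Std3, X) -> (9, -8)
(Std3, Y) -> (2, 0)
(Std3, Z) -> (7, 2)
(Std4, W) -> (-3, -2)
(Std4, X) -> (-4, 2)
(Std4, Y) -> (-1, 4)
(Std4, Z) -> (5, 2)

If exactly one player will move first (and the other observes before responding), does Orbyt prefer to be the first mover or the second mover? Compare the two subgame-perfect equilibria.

If Nexon leads: Orbyt's best replies are Std1→Y, Std2→Z, Std3→Z, Std4→Y; Nexon's induced payoffs -8, 4, 7, -1; outcome (Std3, Z), payoffs (7, 2).
If Orbyt leads: Nexon's best replies are W→Std1, X→Std3, Y→Std3, Z→Std3; Orbyt's induced payoffs 5, -8, 0, 2; outcome (Std1, W), payoffs (-1, 5).
Orbyt gets 5 moving first and 2 moving second, so Orbyt prefers to move first.

first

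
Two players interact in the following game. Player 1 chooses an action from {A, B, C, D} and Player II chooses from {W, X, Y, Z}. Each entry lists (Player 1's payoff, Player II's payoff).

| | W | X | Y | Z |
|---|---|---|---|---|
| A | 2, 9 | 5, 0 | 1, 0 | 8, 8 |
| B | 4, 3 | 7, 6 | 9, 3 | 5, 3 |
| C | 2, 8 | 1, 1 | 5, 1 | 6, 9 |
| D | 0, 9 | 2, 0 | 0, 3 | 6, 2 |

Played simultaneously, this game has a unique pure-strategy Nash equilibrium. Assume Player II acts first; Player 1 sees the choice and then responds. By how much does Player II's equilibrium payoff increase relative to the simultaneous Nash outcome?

Player 1 best-responds to each possible Player II move:
- W: BR = B, leader payoff 3.
- X: BR = B, leader payoff 6.
- Y: BR = B, leader payoff 3.
- Z: BR = A, leader payoff 8.
Among 3, 6, 3, 8, the best is 8 at Z. Subgame-perfect outcome: (A, Z) with payoffs (8, 8).
Now find the simultaneous Nash equilibrium.
Player 1's best replies: W→B; X→B; Y→B; Z→A.
Player II's best replies: A→W; B→X; C→Z; D→W.
The unique mutual best reply is (B, X), giving (7, 6).
Player II's commitment gain: 8 − 6 = 2.

2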